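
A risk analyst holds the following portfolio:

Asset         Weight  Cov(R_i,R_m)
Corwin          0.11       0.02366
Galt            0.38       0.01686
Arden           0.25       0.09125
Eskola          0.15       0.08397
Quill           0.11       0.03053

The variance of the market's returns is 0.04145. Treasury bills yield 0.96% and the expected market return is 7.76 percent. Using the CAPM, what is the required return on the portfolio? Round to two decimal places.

β_Corwin = 0.02366 / 0.04145 = 0.5708
β_Galt = 0.01686 / 0.04145 = 0.4068
β_Arden = 0.09125 / 0.04145 = 2.2014
β_Eskola = 0.08397 / 0.04145 = 2.0258
β_Quill = 0.03053 / 0.04145 = 0.7366
β_P = Σ w_i β_i = 0.11×0.5708 + 0.38×0.4068 + 0.25×2.2014 + 0.15×2.0258 + 0.11×0.7366 = 1.1526
MRP = 7.76% − 0.96% = 6.80%
E(R_P) = R_f + β_P × MRP = 0.96% + 1.1526 × 6.80% = 8.80%

8.80%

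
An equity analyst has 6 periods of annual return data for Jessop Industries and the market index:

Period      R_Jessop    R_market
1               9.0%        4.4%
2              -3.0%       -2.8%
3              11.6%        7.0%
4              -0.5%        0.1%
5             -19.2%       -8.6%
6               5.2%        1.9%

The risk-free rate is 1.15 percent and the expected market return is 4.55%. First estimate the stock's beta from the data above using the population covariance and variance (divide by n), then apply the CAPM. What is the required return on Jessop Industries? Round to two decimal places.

7.88%

Mean R_i = (9.0 − 3.0 + 11.6 − 0.5 − 19.2 + 5.2) / 6 = 0.5167%
Mean R_m = (4.4 − 2.8 + 7.0 + 0.1 − 8.6 + 1.9) / 6 = 0.3333%
Σ(R_i − R̄_i)(R_m − R̄_m) = 303.1167  ⇒  Cov = 303.1167 / 6 = 50.5195
Σ(R_m − R̄_m)² = 153.1133  ⇒  Var(R_m) = 153.1133 / 6 = 25.5189
β = Cov / Var(R_m) = 50.5195 / 25.5189 = 1.9797
MRP = 4.55% − 1.15% = 3.40%
E(R) = R_f + β × MRP = 1.15% + 1.9797 × 3.40% = 7.88%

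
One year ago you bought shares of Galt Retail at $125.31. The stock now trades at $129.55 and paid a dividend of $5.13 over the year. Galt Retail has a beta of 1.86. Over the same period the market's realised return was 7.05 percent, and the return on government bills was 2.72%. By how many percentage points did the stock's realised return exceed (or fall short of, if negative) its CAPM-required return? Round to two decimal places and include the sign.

-3.30%

Realised HPR = (P1 + D1 − P0) / P0 = (129.55 + 5.13 − 125.31) / 125.31 = 9.37 / 125.31 = 7.4775%
MRP = 7.05% − 2.72% = 4.33%
CAPM required = R_f + β·MRP = 2.72% + 1.86 × 4.33% = 10.7738%
α = realised − required = 7.4775% − 10.7738% = -3.30%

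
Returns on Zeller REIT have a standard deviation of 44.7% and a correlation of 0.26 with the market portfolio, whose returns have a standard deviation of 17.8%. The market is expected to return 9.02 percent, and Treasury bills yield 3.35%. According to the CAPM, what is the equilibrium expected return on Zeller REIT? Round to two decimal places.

β = ρ × σ_i / σ_m = 0.26 × 44.7% / 17.8% = 0.6529
MRP = 9.02% − 3.35% = 5.67%
E(R) = 3.35% + 0.6529 × 5.67% = 7.05%

7.05%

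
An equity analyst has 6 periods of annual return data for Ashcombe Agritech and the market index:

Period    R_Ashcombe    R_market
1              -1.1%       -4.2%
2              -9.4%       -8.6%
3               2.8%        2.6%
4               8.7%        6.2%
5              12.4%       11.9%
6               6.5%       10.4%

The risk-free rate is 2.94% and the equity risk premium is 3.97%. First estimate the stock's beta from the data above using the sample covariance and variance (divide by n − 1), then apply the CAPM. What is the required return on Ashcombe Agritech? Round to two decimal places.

Mean R_i = (-1.1 − 9.4 + 2.8 + 8.7 + 12.4 + 6.5) / 6 = 3.3167%
Mean R_m = (-4.2 − 8.6 + 2.6 + 6.2 + 11.9 + 10.4) / 6 = 3.0500%
Σ(R_i − R̄_i)(R_m − R̄_m) = 301.1450  ⇒  Cov = 301.1450 / 5 = 60.2290
Σ(R_m − R̄_m)² = 330.7550  ⇒  Var(R_m) = 330.7550 / 5 = 66.1510
β = Cov / Var(R_m) = 60.2290 / 66.1510 = 0.9105
E(R) = R_f + β × MRP = 2.94% + 0.9105 × 3.97% = 6.55%

6.55%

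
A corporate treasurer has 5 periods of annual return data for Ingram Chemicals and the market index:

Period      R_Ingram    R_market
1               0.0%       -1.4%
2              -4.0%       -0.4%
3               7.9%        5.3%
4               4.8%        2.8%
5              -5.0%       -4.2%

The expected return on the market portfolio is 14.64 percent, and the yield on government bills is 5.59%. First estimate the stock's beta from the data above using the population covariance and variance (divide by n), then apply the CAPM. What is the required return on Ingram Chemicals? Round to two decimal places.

18.20%

Mean R_i = (0.0 − 4.0 + 7.9 + 4.8 − 5.0) / 5 = 0.7400%
Mean R_m = (-1.4 − 0.4 + 5.3 + 2.8 − 4.2) / 5 = 0.4200%
Σ(R_i − R̄_i)(R_m − R̄_m) = 76.3560  ⇒  Cov = 76.3560 / 5 = 15.2712
Σ(R_m − R̄_m)² = 54.8080  ⇒  Var(R_m) = 54.8080 / 5 = 10.9616
β = Cov / Var(R_m) = 15.2712 / 10.9616 = 1.3932
MRP = 14.64% − 5.59% = 9.05%
E(R) = R_f + β × MRP = 5.59% + 1.3932 × 9.05% = 18.20%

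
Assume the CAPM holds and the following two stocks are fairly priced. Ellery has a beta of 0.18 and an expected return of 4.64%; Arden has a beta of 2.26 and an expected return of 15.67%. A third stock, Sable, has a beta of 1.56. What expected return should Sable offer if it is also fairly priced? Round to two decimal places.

MRP (SML slope) = (15.67% − 4.64%) / (2.26 − 0.18) = 11.03% / 2.08 = 5.3029%
R_f (intercept) = 4.64% − 0.18 × 5.3029% = 3.6855%
E(R_Sable) = R_f + β × MRP = 3.6855% + 1.56 × 5.3029% = 11.96%

11.96%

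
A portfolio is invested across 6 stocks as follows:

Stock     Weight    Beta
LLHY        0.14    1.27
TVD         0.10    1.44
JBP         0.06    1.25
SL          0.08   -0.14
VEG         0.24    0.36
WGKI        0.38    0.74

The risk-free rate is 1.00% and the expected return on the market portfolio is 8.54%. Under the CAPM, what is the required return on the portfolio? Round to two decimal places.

β_P = Σ w_i β_i = 0.14×1.27 + 0.10×1.44 + 0.06×1.25 + 0.08×-0.14 + 0.24×0.36 + 0.38×0.74 = 0.7532
MRP = 8.54% − 1.00% = 7.54%
E(R_P) = R_f + β_P × MRP = 1.00% + 0.7532 × 7.54% = 6.68%

6.68%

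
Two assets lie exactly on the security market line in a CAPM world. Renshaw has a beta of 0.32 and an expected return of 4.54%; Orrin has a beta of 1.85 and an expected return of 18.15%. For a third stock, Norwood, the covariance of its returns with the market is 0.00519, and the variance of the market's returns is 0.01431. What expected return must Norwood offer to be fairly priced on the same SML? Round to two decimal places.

MRP = (18.15% − 4.54%) / (1.85 − 0.32) = 8.8954%
R_f = 4.54% − 0.32 × 8.8954% = 1.6935%
β_Norwood = Cov / Var(R_m) = 0.00519 / 0.01431 = 0.3627
E(R_Norwood) = R_f + β × MRP = 1.6935% + 0.3627 × 8.8954% = 4.92%

4.92%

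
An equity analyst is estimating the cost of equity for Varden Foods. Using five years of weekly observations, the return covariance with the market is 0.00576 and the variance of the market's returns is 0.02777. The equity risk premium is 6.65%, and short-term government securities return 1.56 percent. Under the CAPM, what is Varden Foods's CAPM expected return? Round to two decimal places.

2.94%

β = Cov(R_i, R_m) / Var(R_m) = 0.00576 / 0.02777 = 0.2074
E(R) = R_f + β × MRP = 1.56% + 0.2074 × 6.65% = 2.94%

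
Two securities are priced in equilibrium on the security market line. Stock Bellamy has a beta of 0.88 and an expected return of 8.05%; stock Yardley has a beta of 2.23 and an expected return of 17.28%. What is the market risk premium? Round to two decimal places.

Both satisfy E(R) = R_f + β·MRP, so the slope of the SML is
MRP = (17.28% − 8.05%) / (2.23 − 0.88) = 9.23% / 1.35 = 6.8370%

6.84%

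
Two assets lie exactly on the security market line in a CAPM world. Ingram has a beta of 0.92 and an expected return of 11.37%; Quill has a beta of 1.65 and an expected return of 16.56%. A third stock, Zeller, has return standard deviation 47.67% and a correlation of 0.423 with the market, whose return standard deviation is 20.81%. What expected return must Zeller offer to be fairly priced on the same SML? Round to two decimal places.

MRP = (16.56% − 11.37%) / (1.65 − 0.92) = 7.1096%
R_f = 11.37% − 0.92 × 7.1096% = 4.8292%
β_Zeller = ρ·σ_i/σ_m = 0.423 × 47.67 / 20.81 = 0.9690
E(R_Zeller) = R_f + β × MRP = 4.8292% + 0.9690 × 7.1096% = 11.72%

11.72%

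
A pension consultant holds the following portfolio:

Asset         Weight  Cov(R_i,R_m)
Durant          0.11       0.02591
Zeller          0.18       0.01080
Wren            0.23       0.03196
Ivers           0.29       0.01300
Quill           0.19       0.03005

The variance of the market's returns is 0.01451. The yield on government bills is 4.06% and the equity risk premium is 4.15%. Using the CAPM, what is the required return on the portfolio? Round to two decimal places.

β_Durant = 0.02591 / 0.01451 = 1.7857
β_Zeller = 0.01080 / 0.01451 = 0.7443
β_Wren = 0.03196 / 0.01451 = 2.2026
β_Ivers = 0.01300 / 0.01451 = 0.8959
β_Quill = 0.03005 / 0.01451 = 2.0710
β_P = Σ w_i β_i = 0.11×1.7857 + 0.18×0.7443 + 0.23×2.2026 + 0.29×0.8959 + 0.19×2.0710 = 1.4903
E(R_P) = R_f + β_P × MRP = 4.06% + 1.4903 × 4.15% = 10.24%

10.24%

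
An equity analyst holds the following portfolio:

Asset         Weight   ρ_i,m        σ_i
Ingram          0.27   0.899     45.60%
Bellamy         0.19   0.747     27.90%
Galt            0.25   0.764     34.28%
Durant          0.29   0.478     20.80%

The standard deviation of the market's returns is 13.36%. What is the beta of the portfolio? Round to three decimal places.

β_Ingram = 0.899 × 45.60% / 13.36% = 3.0684
β_Bellamy = 0.747 × 27.90% / 13.36% = 1.5600
β_Galt = 0.764 × 34.28% / 13.36% = 1.9603
β_Durant = 0.478 × 20.80% / 13.36% = 0.7442
β_P = Σ w_i β_i = 0.27×3.0684 + 0.19×1.5600 + 0.25×1.9603 + 0.29×0.7442 = 1.8308

1.831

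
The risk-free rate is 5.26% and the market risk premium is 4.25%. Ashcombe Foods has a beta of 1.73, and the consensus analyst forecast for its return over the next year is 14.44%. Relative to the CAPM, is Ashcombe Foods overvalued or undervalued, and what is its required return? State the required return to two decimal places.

Undervalued; required return 12.61%

Required return = R_f + β·MRP = 5.26% + 1.73 × 4.25% = 12.61%
Forecast 14.44% > required 12.61% → the stock plots above the SML → undervalued.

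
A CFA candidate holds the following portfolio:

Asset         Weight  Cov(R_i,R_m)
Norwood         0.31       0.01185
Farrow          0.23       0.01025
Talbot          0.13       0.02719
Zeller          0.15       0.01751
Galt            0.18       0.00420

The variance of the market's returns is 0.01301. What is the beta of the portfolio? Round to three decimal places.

0.995

β_Norwood = 0.01185 / 0.01301 = 0.9108
β_Farrow = 0.01025 / 0.01301 = 0.7879
β_Talbot = 0.02719 / 0.01301 = 2.0899
β_Zeller = 0.01751 / 0.01301 = 1.3459
β_Galt = 0.00420 / 0.01301 = 0.3228
β_P = Σ w_i β_i = 0.31×0.9108 + 0.23×0.7879 + 0.13×2.0899 + 0.15×1.3459 + 0.18×0.3228 = 0.9952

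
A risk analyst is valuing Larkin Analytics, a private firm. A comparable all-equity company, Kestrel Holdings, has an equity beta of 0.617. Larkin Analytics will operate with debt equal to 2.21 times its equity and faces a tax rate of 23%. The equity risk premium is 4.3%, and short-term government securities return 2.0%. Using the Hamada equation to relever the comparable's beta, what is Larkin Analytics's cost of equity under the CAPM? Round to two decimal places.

β_L = β_U × [1 + (1 − t)(D/E)] = 0.617 × [1 + (1 − 0.23) × 2.21]
    = 0.617 × [1 + 0.77 × 2.21] = 0.617 × 2.7017 = 1.6669
E(R) = R_f + β_L × MRP = 2.0% + 1.6669 × 4.3% = 9.17%

9.17%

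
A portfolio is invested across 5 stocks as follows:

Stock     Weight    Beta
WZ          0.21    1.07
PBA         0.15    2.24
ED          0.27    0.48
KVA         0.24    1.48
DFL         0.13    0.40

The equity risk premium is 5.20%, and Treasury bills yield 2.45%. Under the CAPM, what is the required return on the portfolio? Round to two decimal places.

8.16%

β_P = Σ w_i β_i = 0.21×1.07 + 0.15×2.24 + 0.27×0.48 + 0.24×1.48 + 0.13×0.40 = 1.0975
E(R_P) = R_f + β_P × MRP = 2.45% + 1.0975 × 5.20% = 8.16%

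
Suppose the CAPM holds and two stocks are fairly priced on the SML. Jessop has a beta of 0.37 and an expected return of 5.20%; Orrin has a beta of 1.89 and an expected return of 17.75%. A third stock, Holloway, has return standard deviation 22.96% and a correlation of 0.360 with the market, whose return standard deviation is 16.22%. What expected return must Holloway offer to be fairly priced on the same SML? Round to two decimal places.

6.35%

MRP = (17.75% − 5.20%) / (1.89 − 0.37) = 8.2566%
R_f = 5.20% − 0.37 × 8.2566% = 2.1451%
β_Holloway = ρ·σ_i/σ_m = 0.360 × 22.96 / 16.22 = 0.5096
E(R_Holloway) = R_f + β × MRP = 2.1451% + 0.5096 × 8.2566% = 6.35%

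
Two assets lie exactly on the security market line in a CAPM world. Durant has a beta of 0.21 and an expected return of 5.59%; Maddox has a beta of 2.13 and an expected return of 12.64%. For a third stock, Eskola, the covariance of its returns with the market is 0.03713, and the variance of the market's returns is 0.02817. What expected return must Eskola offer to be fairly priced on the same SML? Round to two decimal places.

9.66%

MRP = (12.64% − 5.59%) / (2.13 − 0.21) = 3.6719%
R_f = 5.59% − 0.21 × 3.6719% = 4.8189%
β_Eskola = Cov / Var(R_m) = 0.03713 / 0.02817 = 1.3181
E(R_Eskola) = R_f + β × MRP = 4.8189% + 1.3181 × 3.6719% = 9.66%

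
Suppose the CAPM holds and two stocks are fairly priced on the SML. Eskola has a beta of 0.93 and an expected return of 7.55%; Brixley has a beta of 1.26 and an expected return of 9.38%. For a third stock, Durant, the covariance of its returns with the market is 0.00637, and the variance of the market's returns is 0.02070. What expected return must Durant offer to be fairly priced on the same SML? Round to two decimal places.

MRP = (9.38% − 7.55%) / (1.26 − 0.93) = 5.5455%
R_f = 7.55% − 0.93 × 5.5455% = 2.3927%
β_Durant = Cov / Var(R_m) = 0.00637 / 0.02070 = 0.3077
E(R_Durant) = R_f + β × MRP = 2.3927% + 0.3077 × 5.5455% = 4.10%

4.10%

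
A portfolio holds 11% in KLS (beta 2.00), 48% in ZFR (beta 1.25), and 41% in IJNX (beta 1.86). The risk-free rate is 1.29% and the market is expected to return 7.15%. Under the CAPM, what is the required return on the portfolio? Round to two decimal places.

β_P = Σ w_i β_i = 0.11×2.00 + 0.48×1.25 + 0.41×1.86 = 1.5826
MRP = 7.15% − 1.29% = 5.86%
E(R_P) = R_f + β_P × MRP = 1.29% + 1.5826 × 5.86% = 10.56%

10.56%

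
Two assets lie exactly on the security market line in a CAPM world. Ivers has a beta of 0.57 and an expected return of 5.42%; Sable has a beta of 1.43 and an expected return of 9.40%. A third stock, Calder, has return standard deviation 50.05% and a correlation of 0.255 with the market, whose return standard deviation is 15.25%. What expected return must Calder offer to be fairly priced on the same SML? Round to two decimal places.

MRP = (9.40% − 5.42%) / (1.43 − 0.57) = 4.6279%
R_f = 5.42% − 0.57 × 4.6279% = 2.7821%
β_Calder = ρ·σ_i/σ_m = 0.255 × 50.05 / 15.25 = 0.8369
E(R_Calder) = R_f + β × MRP = 2.7821% + 0.8369 × 4.6279% = 6.66%

6.66%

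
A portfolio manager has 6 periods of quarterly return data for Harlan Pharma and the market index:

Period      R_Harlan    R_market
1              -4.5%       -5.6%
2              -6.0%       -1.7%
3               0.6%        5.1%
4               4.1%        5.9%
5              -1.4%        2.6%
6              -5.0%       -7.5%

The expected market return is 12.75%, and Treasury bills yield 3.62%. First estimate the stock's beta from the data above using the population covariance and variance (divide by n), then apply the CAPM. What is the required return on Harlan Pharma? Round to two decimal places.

Mean R_i = (-4.5 − 6.0 + 0.6 + 4.1 − 1.4 − 5.0) / 6 = -2.0333%
Mean R_m = (-5.6 − 1.7 + 5.1 + 5.9 + 2.6 − 7.5) / 6 = -0.2000%
Σ(R_i − R̄_i)(R_m − R̄_m) = 94.0700  ⇒  Cov = 94.0700 / 6 = 15.6783
Σ(R_m − R̄_m)² = 157.8400  ⇒  Var(R_m) = 157.8400 / 6 = 26.3067
β = Cov / Var(R_m) = 15.6783 / 26.3067 = 0.5960
MRP = 12.75% − 3.62% = 9.13%
E(R) = R_f + β × MRP = 3.62% + 0.5960 × 9.13% = 9.06%

9.06%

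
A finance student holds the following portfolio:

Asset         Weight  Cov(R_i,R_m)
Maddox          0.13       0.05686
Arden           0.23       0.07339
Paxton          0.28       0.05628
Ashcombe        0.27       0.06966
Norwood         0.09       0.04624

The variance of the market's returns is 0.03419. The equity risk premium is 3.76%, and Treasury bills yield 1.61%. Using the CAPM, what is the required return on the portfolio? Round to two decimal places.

β_Maddox = 0.05686 / 0.03419 = 1.6631
β_Arden = 0.07339 / 0.03419 = 2.1465
β_Paxton = 0.05628 / 0.03419 = 1.6461
β_Ashcombe = 0.06966 / 0.03419 = 2.0374
β_Norwood = 0.04624 / 0.03419 = 1.3524
β_P = Σ w_i β_i = 0.13×1.6631 + 0.23×2.1465 + 0.28×1.6461 + 0.27×2.0374 + 0.09×1.3524 = 1.8426
E(R_P) = R_f + β_P × MRP = 1.61% + 1.8426 × 3.76% = 8.54%

8.54%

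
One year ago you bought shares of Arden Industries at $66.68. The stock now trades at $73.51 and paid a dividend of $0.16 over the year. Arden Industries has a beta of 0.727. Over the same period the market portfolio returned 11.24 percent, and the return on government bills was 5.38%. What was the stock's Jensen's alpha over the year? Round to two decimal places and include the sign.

Realised HPR = (P1 + D1 − P0) / P0 = (73.51 + 0.16 − 66.68) / 66.68 = 6.99 / 66.68 = 10.4829%
MRP = 11.24% − 5.38% = 5.86%
CAPM required = R_f + β·MRP = 5.38% + 0.727 × 5.86% = 9.64022%
α = realised − required = 10.4829% − 9.64022% = +0.84%

+0.84%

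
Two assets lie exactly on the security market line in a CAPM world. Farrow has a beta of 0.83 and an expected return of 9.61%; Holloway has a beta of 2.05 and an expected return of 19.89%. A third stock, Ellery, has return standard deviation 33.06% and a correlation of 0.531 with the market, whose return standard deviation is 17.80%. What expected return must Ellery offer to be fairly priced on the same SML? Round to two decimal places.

MRP = (19.89% − 9.61%) / (2.05 − 0.83) = 8.4262%
R_f = 9.61% − 0.83 × 8.4262% = 2.6163%
β_Ellery = ρ·σ_i/σ_m = 0.531 × 33.06 / 17.80 = 0.9862
E(R_Ellery) = R_f + β × MRP = 2.6163% + 0.9862 × 8.4262% = 10.93%

10.93%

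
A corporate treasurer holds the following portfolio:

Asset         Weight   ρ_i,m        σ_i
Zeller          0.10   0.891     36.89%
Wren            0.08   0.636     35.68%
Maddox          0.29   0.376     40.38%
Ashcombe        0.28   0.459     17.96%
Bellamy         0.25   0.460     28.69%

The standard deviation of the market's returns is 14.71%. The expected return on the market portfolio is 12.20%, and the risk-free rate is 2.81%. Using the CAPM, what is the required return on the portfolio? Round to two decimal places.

β_Zeller = 0.891 × 36.89% / 14.71% = 2.2345
β_Wren = 0.636 × 35.68% / 14.71% = 1.5427
β_Maddox = 0.376 × 40.38% / 14.71% = 1.0321
β_Ashcombe = 0.459 × 17.96% / 14.71% = 0.5604
β_Bellamy = 0.460 × 28.69% / 14.71% = 0.8972
β_P = Σ w_i β_i = 0.10×2.2345 + 0.08×1.5427 + 0.29×1.0321 + 0.28×0.5604 + 0.25×0.8972 = 1.0274
MRP = 12.20% − 2.81% = 9.39%
E(R_P) = R_f + β_P × MRP = 2.81% + 1.0274 × 9.39% = 12.46%

12.46%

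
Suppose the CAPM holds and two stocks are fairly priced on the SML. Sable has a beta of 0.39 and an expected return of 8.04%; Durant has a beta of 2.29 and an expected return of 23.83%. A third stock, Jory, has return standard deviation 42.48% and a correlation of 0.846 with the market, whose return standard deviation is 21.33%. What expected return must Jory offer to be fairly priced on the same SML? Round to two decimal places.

MRP = (23.83% − 8.04%) / (2.29 − 0.39) = 8.3105%
R_f = 8.04% − 0.39 × 8.3105% = 4.7989%
β_Jory = ρ·σ_i/σ_m = 0.846 × 42.48 / 21.33 = 1.6849
E(R_Jory) = R_f + β × MRP = 4.7989% + 1.6849 × 8.3105% = 18.80%

18.80%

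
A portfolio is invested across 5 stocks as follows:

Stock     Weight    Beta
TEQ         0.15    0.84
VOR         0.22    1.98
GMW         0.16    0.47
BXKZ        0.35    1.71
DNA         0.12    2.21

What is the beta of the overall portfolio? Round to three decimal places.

β_P = Σ w_i β_i = 0.15×0.84 + 0.22×1.98 + 0.16×0.47 + 0.35×1.71 + 0.12×2.21 = 1.5005

1.501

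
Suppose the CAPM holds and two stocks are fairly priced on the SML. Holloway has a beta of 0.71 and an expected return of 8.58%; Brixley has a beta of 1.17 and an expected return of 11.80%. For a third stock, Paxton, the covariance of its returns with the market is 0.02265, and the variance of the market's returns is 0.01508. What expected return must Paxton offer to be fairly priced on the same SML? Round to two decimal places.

MRP = (11.80% − 8.58%) / (1.17 − 0.71) = 7.0000%
R_f = 8.58% − 0.71 × 7.0000% = 3.6100%
β_Paxton = Cov / Var(R_m) = 0.02265 / 0.01508 = 1.5020
E(R_Paxton) = R_f + β × MRP = 3.6100% + 1.5020 × 7.0000% = 14.12%

14.12%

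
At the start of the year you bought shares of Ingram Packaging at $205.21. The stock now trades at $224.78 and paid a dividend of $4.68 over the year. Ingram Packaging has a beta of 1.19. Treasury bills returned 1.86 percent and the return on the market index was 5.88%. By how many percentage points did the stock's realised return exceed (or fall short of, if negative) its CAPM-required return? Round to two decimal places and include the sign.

+5.17%

Realised HPR = (P1 + D1 − P0) / P0 = (224.78 + 4.68 − 205.21) / 205.21 = 24.25 / 205.21 = 11.8172%
MRP = 5.88% − 1.86% = 4.02%
CAPM required = R_f + β·MRP = 1.86% + 1.19 × 4.02% = 6.6438%
α = realised − required = 11.8172% − 6.6438% = +5.17%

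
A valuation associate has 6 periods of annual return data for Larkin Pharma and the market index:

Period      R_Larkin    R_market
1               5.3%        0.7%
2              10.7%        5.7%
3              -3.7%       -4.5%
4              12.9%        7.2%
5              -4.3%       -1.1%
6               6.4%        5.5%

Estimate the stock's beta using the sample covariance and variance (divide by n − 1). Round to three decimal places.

Mean R_i = (5.3 + 10.7 − 3.7 + 12.9 − 4.3 + 6.4) / 6 = 4.5500%
Mean R_m = (0.7 + 5.7 − 4.5 + 7.2 − 1.1 + 5.5) / 6 = 2.2500%
Σ(R_i − R̄_i)(R_m − R̄_m) = 152.7350  ⇒  Cov = 152.7350 / 5 = 30.5470
Σ(R_m − R̄_m)² = 106.1550  ⇒  Var(R_m) = 106.1550 / 5 = 21.2310
β = Cov / Var(R_m) = 30.5470 / 21.2310 = 1.4388

1.439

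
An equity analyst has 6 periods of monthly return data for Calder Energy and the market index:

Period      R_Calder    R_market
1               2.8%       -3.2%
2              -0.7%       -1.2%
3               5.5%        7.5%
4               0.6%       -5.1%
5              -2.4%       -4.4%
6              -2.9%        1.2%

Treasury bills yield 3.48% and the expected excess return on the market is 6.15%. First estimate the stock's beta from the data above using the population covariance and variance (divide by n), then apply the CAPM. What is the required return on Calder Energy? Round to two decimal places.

5.69%

Mean R_i = (2.8 − 0.7 + 5.5 + 0.6 − 2.4 − 2.9) / 6 = 0.4833%
Mean R_m = (-3.2 − 1.2 + 7.5 − 5.1 − 4.4 + 1.2) / 6 = -0.8667%
Σ(R_i − R̄_i)(R_m − R̄_m) = 39.6633  ⇒  Cov = 39.6633 / 6 = 6.6106
Σ(R_m − R̄_m)² = 110.2333  ⇒  Var(R_m) = 110.2333 / 6 = 18.3722
β = Cov / Var(R_m) = 6.6106 / 18.3722 = 0.3598
E(R) = R_f + β × MRP = 3.48% + 0.3598 × 6.15% = 5.69%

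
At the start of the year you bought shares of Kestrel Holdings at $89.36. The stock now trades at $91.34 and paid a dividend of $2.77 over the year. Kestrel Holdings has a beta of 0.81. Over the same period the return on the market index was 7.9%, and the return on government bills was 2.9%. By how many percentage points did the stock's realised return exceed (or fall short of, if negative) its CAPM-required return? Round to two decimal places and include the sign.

-1.63%

Realised HPR = (P1 + D1 − P0) / P0 = (91.34 + 2.77 − 89.36) / 89.36 = 4.75 / 89.36 = 5.3156%
MRP = 7.9% − 2.9% = 5.00%
CAPM required = R_f + β·MRP = 2.9% + 0.81 × 5.0% = 6.9500%
α = realised − required = 5.3156% − 6.9500% = -1.63%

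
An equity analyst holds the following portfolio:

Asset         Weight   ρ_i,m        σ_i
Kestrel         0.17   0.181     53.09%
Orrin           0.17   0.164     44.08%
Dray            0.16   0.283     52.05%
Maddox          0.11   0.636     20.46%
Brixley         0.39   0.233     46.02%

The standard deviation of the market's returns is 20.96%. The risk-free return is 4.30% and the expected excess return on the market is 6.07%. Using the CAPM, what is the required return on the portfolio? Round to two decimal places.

7.44%

β_Kestrel = 0.181 × 53.09% / 20.96% = 0.4585
β_Orrin = 0.164 × 44.08% / 20.96% = 0.3449
β_Dray = 0.283 × 52.05% / 20.96% = 0.7028
β_Maddox = 0.636 × 20.46% / 20.96% = 0.6208
β_Brixley = 0.233 × 46.02% / 20.96% = 0.5116
β_P = Σ w_i β_i = 0.17×0.4585 + 0.17×0.3449 + 0.16×0.7028 + 0.11×0.6208 + 0.39×0.5116 = 0.5168
E(R_P) = R_f + β_P × MRP = 4.30% + 0.5168 × 6.07% = 7.44%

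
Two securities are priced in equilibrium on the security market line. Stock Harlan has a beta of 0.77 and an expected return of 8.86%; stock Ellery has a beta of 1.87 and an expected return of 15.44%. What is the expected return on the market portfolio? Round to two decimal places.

10.24%

Both satisfy E(R) = R_f + β·MRP, so the slope of the SML is
MRP = (15.44% − 8.86%) / (1.87 − 0.77) = 6.58% / 1.10 = 5.9818%
R_f = E(R_Harlan) − β_Harlan·MRP = 8.86% − 0.77 × 5.9818% = 4.2540%
E(R_m) = R_f + MRP = 4.2540% + 5.9818% = 10.24%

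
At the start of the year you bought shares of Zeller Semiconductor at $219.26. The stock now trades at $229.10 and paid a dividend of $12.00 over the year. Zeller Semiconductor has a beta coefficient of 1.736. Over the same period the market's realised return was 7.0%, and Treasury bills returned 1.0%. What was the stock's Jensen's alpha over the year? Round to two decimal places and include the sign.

Realised HPR = (P1 + D1 − P0) / P0 = (229.10 + 12.00 − 219.26) / 219.26 = 21.84 / 219.26 = 9.9608%
MRP = 7.0% − 1.0% = 6.00%
CAPM required = R_f + β·MRP = 1.0% + 1.736 × 6.0% = 11.4160%
α = realised − required = 9.9608% − 11.4160% = -1.46%

-1.46%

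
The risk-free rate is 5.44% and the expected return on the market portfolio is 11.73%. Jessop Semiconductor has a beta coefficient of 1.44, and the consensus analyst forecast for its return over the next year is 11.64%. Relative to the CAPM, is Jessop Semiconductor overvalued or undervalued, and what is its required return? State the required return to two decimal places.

Overvalued; required return 14.50%

MRP = 11.73% − 5.44% = 6.29%
Required return = R_f + β·MRP = 5.44% + 1.44 × 6.29% = 14.50%
Forecast 11.64% < required 14.50% → the stock plots below the SML → overvalued.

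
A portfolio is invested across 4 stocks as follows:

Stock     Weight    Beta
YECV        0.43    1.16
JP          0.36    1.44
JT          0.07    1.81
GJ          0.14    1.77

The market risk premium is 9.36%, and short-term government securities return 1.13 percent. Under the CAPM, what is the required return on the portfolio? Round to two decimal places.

β_P = Σ w_i β_i = 0.43×1.16 + 0.36×1.44 + 0.07×1.81 + 0.14×1.77 = 1.3917
E(R_P) = R_f + β_P × MRP = 1.13% + 1.3917 × 9.36% = 14.16%

14.16%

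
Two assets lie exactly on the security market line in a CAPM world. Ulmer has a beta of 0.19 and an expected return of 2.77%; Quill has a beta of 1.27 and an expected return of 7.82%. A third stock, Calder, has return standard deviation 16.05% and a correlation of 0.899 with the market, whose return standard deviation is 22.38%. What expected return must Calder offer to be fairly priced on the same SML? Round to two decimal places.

4.90%

MRP = (7.82% − 2.77%) / (1.27 − 0.19) = 4.6759%
R_f = 2.77% − 0.19 × 4.6759% = 1.8816%
β_Calder = ρ·σ_i/σ_m = 0.899 × 16.05 / 22.38 = 0.6447
E(R_Calder) = R_f + β × MRP = 1.8816% + 0.6447 × 4.6759% = 4.90%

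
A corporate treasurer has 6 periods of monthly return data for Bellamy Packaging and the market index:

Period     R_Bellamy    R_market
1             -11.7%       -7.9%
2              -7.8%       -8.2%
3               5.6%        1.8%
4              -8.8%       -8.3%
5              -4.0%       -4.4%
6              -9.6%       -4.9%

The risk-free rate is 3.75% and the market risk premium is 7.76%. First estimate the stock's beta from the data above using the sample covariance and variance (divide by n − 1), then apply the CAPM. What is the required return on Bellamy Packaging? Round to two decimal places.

15.17%

Mean R_i = (-11.7 − 7.8 + 5.6 − 8.8 − 4.0 − 9.6) / 6 = -6.0500%
Mean R_m = (-7.9 − 8.2 + 1.8 − 8.3 − 4.4 − 4.9) / 6 = -5.3167%
Σ(R_i − R̄_i)(R_m − R̄_m) = 111.1550  ⇒  Cov = 111.1550 / 5 = 22.2310
Σ(R_m − R̄_m)² = 75.5483  ⇒  Var(R_m) = 75.5483 / 5 = 15.1097
β = Cov / Var(R_m) = 22.2310 / 15.1097 = 1.4713
E(R) = R_f + β × MRP = 3.75% + 1.4713 × 7.76% = 15.17%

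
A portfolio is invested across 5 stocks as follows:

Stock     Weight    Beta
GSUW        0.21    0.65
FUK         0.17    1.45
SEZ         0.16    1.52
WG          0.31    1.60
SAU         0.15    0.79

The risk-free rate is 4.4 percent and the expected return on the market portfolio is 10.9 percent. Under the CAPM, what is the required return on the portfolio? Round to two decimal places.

12.46%

β_P = Σ w_i β_i = 0.21×0.65 + 0.17×1.45 + 0.16×1.52 + 0.31×1.60 + 0.15×0.79 = 1.2407
MRP = 10.9% − 4.4% = 6.50%
E(R_P) = R_f + β_P × MRP = 4.4% + 1.2407 × 6.5% = 12.46%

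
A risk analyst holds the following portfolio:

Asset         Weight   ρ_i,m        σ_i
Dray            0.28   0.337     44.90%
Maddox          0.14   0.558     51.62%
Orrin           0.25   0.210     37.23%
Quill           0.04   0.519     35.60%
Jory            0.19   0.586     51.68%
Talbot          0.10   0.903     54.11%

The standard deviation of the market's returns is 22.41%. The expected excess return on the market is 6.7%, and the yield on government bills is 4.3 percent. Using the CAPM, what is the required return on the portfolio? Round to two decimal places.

β_Dray = 0.337 × 44.90% / 22.41% = 0.6752
β_Maddox = 0.558 × 51.62% / 22.41% = 1.2853
β_Orrin = 0.210 × 37.23% / 22.41% = 0.3489
β_Quill = 0.519 × 35.60% / 22.41% = 0.8245
β_Jory = 0.586 × 51.68% / 22.41% = 1.3514
β_Talbot = 0.903 × 54.11% / 22.41% = 2.1803
β_P = Σ w_i β_i = 0.28×0.6752 + 0.14×1.2853 + 0.25×0.3489 + 0.04×0.8245 + 0.19×1.3514 + 0.10×2.1803 = 0.9640
E(R_P) = R_f + β_P × MRP = 4.3% + 0.9640 × 6.7% = 10.76%

10.76%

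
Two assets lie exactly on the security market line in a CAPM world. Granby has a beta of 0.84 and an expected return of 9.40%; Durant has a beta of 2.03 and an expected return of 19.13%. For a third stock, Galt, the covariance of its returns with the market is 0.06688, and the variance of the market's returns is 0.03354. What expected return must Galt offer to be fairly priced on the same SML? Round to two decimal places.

MRP = (19.13% − 9.40%) / (2.03 − 0.84) = 8.1765%
R_f = 9.40% − 0.84 × 8.1765% = 2.5317%
β_Galt = Cov / Var(R_m) = 0.06688 / 0.03354 = 1.9940
E(R_Galt) = R_f + β × MRP = 2.5317% + 1.9940 × 8.1765% = 18.84%

18.84%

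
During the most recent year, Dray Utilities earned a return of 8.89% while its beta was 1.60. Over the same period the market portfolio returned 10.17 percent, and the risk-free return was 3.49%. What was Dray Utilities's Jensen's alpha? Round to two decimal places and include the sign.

Market excess return = 10.17% − 3.49% = 6.68%
CAPM benchmark = R_f + β(R_m − R_f) = 3.49% + 1.60 × 6.68% = 14.1780%
α = actual − benchmark = 8.89% − 14.1780% = -5.29%

-5.29%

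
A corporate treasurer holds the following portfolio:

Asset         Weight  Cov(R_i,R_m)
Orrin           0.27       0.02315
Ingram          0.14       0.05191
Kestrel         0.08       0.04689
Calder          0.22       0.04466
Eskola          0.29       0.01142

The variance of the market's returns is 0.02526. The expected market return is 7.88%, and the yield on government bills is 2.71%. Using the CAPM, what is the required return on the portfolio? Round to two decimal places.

β_Orrin = 0.02315 / 0.02526 = 0.9165
β_Ingram = 0.05191 / 0.02526 = 2.0550
β_Kestrel = 0.04689 / 0.02526 = 1.8563
β_Calder = 0.04466 / 0.02526 = 1.7680
β_Eskola = 0.01142 / 0.02526 = 0.4521
β_P = Σ w_i β_i = 0.27×0.9165 + 0.14×2.0550 + 0.08×1.8563 + 0.22×1.7680 + 0.29×0.4521 = 1.2037
MRP = 7.88% − 2.71% = 5.17%
E(R_P) = R_f + β_P × MRP = 2.71% + 1.2037 × 5.17% = 8.93%

8.93%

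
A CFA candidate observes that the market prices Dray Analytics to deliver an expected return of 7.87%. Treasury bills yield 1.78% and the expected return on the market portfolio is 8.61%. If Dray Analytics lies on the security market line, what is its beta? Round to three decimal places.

MRP = 8.61% − 1.78% = 6.83%
β = (E(R) − R_f) / MRP = (7.87% − 1.78%) / 6.83% = 6.09% / 6.83% = 0.892

0.892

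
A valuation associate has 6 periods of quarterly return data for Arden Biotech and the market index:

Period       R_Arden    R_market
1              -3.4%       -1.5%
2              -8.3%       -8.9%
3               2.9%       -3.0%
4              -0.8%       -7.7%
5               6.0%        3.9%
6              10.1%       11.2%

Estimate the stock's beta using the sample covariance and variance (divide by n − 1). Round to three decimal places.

Mean R_i = (-3.4 − 8.3 + 2.9 − 0.8 + 6.0 + 10.1) / 6 = 1.0833%
Mean R_m = (-1.5 − 8.9 − 3.0 − 7.7 + 3.9 + 11.2) / 6 = -1.0000%
Σ(R_i − R̄_i)(R_m − R̄_m) = 219.4500  ⇒  Cov = 219.4500 / 5 = 43.8900
Σ(R_m − R̄_m)² = 284.4000  ⇒  Var(R_m) = 284.4000 / 5 = 56.8800
β = Cov / Var(R_m) = 43.8900 / 56.8800 = 0.7716

0.772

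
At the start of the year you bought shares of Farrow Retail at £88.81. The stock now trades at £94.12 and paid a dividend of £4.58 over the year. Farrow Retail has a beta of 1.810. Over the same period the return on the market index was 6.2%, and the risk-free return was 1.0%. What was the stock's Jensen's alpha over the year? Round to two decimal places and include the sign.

+0.72%

Realised HPR = (P1 + D1 − P0) / P0 = (94.12 + 4.58 − 88.81) / 88.81 = 9.89 / 88.81 = 11.1361%
MRP = 6.2% − 1.0% = 5.20%
CAPM required = R_f + β·MRP = 1.0% + 1.810 × 5.2% = 10.4120%
α = realised − required = 11.1361% − 10.4120% = +0.72%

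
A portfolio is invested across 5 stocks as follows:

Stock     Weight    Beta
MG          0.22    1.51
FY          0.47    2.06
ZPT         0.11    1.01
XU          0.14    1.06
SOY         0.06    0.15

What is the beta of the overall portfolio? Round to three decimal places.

β_P = Σ w_i β_i = 0.22×1.51 + 0.47×2.06 + 0.11×1.01 + 0.14×1.06 + 0.06×0.15 = 1.5689

1.569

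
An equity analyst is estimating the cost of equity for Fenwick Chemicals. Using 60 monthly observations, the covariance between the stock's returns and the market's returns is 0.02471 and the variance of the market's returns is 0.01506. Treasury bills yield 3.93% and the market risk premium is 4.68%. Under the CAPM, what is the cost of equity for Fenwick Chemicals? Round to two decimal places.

β = Cov(R_i, R_m) / Var(R_m) = 0.02471 / 0.01506 = 1.6408
E(R) = R_f + β × MRP = 3.93% + 1.6408 × 4.68% = 11.61%

11.61%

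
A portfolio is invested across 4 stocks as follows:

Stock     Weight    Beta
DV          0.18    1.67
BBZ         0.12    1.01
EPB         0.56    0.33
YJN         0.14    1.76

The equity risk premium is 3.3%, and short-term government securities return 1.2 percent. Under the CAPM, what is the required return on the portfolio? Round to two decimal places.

4.01%

β_P = Σ w_i β_i = 0.18×1.67 + 0.12×1.01 + 0.56×0.33 + 0.14×1.76 = 0.8530
E(R_P) = R_f + β_P × MRP = 1.2% + 0.8530 × 3.3% = 4.01%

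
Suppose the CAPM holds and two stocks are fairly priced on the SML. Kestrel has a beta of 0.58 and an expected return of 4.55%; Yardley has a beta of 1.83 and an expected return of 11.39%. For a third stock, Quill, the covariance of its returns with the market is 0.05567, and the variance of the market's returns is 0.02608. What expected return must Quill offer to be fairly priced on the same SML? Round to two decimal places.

MRP = (11.39% − 4.55%) / (1.83 − 0.58) = 5.4720%
R_f = 4.55% − 0.58 × 5.4720% = 1.3762%
β_Quill = Cov / Var(R_m) = 0.05567 / 0.02608 = 2.1346
E(R_Quill) = R_f + β × MRP = 1.3762% + 2.1346 × 5.4720% = 13.06%

13.06%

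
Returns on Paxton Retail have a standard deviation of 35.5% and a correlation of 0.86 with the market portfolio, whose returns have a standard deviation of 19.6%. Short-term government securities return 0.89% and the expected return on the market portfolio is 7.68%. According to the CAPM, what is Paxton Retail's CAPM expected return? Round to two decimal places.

11.47%

β = ρ × σ_i / σ_m = 0.86 × 35.5% / 19.6% = 1.5577
MRP = 7.68% − 0.89% = 6.79%
E(R) = 0.89% + 1.5577 × 6.79% = 11.47%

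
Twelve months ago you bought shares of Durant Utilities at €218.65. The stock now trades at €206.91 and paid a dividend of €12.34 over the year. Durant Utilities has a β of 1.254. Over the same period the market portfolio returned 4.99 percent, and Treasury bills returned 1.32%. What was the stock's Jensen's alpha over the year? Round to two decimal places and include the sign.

Realised HPR = (P1 + D1 − P0) / P0 = (206.91 + 12.34 − 218.65) / 218.65 = 0.60 / 218.65 = 0.2744%
MRP = 4.99% − 1.32% = 3.67%
CAPM required = R_f + β·MRP = 1.32% + 1.254 × 3.67% = 5.92218%
α = realised − required = 0.2744% − 5.92218% = -5.65%

-5.65%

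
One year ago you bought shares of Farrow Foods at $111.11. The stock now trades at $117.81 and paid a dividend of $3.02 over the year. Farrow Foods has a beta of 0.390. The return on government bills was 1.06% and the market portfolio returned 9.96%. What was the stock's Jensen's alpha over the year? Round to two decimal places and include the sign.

Realised HPR = (P1 + D1 − P0) / P0 = (117.81 + 3.02 − 111.11) / 111.11 = 9.72 / 111.11 = 8.7481%
MRP = 9.96% − 1.06% = 8.90%
CAPM required = R_f + β·MRP = 1.06% + 0.390 × 8.90% = 4.53100%
α = realised − required = 8.7481% − 4.53100% = +4.22%

+4.22%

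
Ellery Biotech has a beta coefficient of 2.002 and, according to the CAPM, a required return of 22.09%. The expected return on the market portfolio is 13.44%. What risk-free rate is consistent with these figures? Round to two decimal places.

4.81%

E(R) = R_f + β(E(R_m) − R_f) = R_f(1 − β) + β·E(R_m)
22.09% = R_f × (1 − 2.002) + 2.002 × 13.44%
22.09% = R_f × -1.002 + 26.90688%
R_f = (22.09% − 26.90688%) / -1.002 = 4.81%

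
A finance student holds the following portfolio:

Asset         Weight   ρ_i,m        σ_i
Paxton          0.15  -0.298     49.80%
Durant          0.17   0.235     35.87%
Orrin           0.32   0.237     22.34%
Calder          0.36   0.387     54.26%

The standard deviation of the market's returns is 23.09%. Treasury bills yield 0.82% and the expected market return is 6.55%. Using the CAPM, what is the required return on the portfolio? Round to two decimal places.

β_Paxton = -0.298 × 49.80% / 23.09% = -0.6427
β_Durant = 0.235 × 35.87% / 23.09% = 0.3651
β_Orrin = 0.237 × 22.34% / 23.09% = 0.2293
β_Calder = 0.387 × 54.26% / 23.09% = 0.9094
β_P = Σ w_i β_i = 0.15×-0.6427 + 0.17×0.3651 + 0.32×0.2293 + 0.36×0.9094 = 0.3664
MRP = 6.55% − 0.82% = 5.73%
E(R_P) = R_f + β_P × MRP = 0.82% + 0.3664 × 5.73% = 2.92%

2.92%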